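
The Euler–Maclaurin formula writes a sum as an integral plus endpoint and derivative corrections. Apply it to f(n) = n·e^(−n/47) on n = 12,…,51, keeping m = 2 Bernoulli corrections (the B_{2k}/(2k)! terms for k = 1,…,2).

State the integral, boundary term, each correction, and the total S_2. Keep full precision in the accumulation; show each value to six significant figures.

Integral: ∫_12^51 x·e^(−x/47) dx = 591.948.
½[f(12) + f(51)] = ½[9.29603 + 17.2312] = 13.2636.
So far: 605.211.
k=1: B_{2}/(2)! × [f^{(1)}(51) − f^{(1)}(12)] = 1/12 × (-0.0287545 − 0.576881) = -0.0504697.
Partial sum through k=1: 605.161.
k=2: B_{4}/(4)! × [f^{(3)}(51) − f^{(3)}(12)] = −1/720 × (0.000292882 − 0.000962526) = 9.30061e-07.

S_2 ≈ 605.161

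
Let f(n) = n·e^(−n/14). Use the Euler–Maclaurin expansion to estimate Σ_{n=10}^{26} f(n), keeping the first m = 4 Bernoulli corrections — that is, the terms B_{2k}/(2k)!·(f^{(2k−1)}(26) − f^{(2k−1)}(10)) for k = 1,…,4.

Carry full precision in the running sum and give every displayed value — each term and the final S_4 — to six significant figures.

Integral: ∫_10^26 x·e^(−x/14) dx = 77.0599.
Boundary: ½(f(10) + f(26)) = ½(4.89542 + 4.05907) = 4.47724.
Integral + boundary = 81.5371.
Order-1 term: 1/12 · (-0.133815 − 0.139869) = -0.0228070.
After k=1: 81.5143.
Order-2 term: −1/720 · (0.000910309 − 0.00570894) = 6.66477e-06.
After k=2: 81.5143.
Order-3 term: 1/30240 · (1.27722e-05 − 5.46136e-05) = -1.38364e-09.
After k=3: 81.5143.
Order-4 term: −1/1209600 · (1.06632e-07 − 4.08673e-07) = 2.49703e-13.

S_4 ≈ 81.5143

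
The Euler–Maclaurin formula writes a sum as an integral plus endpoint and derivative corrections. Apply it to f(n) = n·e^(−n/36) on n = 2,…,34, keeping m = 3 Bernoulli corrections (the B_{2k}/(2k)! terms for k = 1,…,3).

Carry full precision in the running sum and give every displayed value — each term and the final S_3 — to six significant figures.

S_3 ≈ 321.540

The integral term ∫_2^34 x·e^(−x/36) dx = 314.056.
Boundary: ½(f(2) + f(34)) = ½(1.89192 + 13.2224) = 7.55718.
Integral + boundary = 321.613.
Correction k=1: B_{2}/2! · (f^{(1)}(34) − f^{(1)}(2)) = 1/12 · (0.0216053 − 0.893406) = -0.0726501.
Partial sum through k=1: 321.540.
Correction k=2: B_{4}/4! · (f^{(3)}(34) − f^{(3)}(2)) = −1/720 · (0.000616818 − 0.00214917) = 2.12827e-06.
Partial sum through k=2: 321.540.
Correction k=3: B_{6}/6! · (f^{(5)}(34) − f^{(5)}(2)) = 1/30240 · (9.39017e-07 − 2.78471e-06) = -6.10348e-11.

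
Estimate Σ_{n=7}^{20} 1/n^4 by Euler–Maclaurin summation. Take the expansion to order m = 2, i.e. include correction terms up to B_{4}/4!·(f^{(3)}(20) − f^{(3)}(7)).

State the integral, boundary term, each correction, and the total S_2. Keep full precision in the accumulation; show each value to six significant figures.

S_2 ≈ 0.00116105

∫_7^20 1/x^4 dx evaluates to 0.000930151.
Boundary: ½(f(7) + f(20)) = ½(0.000416493 + 6.25000e-06) = 0.000211372.
So far: 0.00114152.
Correction k=1: B_{2}/2! · (f^{(1)}(20) − f^{(1)}(7)) = 1/12 · (-1.25000e-06 − (-0.000237996)) = 1.97288e-05.
Partial sum through k=1: 0.00116125.
Correction k=2: B_{4}/4! · (f^{(3)}(20) − f^{(3)}(7)) = −1/720 · (-9.37500e-08 − (-0.000145712)) = -2.02247e-07.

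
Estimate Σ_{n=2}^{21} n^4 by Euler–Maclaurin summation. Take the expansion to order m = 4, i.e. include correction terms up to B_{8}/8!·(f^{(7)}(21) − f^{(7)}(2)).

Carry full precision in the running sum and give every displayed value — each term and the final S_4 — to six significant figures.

The integral term ∫_2^21 x^4 dx = 816814.
½[f(2) + f(21)] = ½[16.0000 + 194481] = 97248.5.
Integral + boundary = 914062.
k=1: B_{2}/(2)! × [f^{(1)}(21) − f^{(1)}(2)] = 1/12 × (37044.0 − 32.0000) = 3084.33.
Partial sum through k=1: 917147.
k=2: B_{4}/(4)! × [f^{(3)}(21) − f^{(3)}(2)] = −1/720 × (504.000 − 48.0000) = -0.633333.
Partial sum through k=2: 917146.
k=3: B_{6}/(6)! × [f^{(5)}(21) − f^{(5)}(2)] = 1/30240 × (0.00000 − 0.00000) = 0.00000.
Partial sum through k=3: 917146.
k=4: B_{8}/(8)! × [f^{(7)}(21) − f^{(7)}(2)] = −1/1209600 × (0.00000 − 0.00000) = 0.00000.

S_4 ≈ 917146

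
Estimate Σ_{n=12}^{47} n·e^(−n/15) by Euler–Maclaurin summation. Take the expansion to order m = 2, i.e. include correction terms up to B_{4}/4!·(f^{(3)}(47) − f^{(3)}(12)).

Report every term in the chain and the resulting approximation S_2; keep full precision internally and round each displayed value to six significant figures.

The integral term ∫_12^47 x·e^(−x/15) dx = 141.456.
½[f(12) + f(47)] = ½[5.39195 + 2.04790] = 3.71992.
Running total after boundary: 145.176.
Order-1 term: 1/12 · (-0.0929543 − 0.0898658) = -0.0152350.
Running total after k=1: 145.161.
Order-2 term: −1/720 · (-2.58206e-05 − 0.00439344) = 6.13786e-06.

S_2 ≈ 145.161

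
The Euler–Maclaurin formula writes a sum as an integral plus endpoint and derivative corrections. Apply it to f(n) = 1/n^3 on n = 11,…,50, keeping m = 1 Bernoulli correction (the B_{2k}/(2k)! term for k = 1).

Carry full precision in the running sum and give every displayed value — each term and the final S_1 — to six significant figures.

S_1 ≈ 0.00432892

∫_11^50 1/x^3 dx evaluates to 0.00393223.
Endpoint term: (f(11) + f(50))/2 = (0.000751315 + 8.00000e-06)/2 = 0.000379657.
Running total after boundary: 0.00431189.
Correction k=1: B_{2}/2! · (f^{(1)}(50) − f^{(1)}(11)) = 1/12 · (-4.80000e-07 − (-0.000204904)) = 1.70353e-05.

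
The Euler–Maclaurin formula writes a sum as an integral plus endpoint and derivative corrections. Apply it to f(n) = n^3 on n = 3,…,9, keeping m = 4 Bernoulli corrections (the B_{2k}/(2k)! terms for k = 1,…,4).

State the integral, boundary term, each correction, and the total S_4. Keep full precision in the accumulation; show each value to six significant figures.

∫_3^9 x^3 dx evaluates to 1620.00.
½[f(3) + f(9)] = ½[27.0000 + 729.000] = 378.000.
Running total after boundary: 1998.00.
Order-1 term: 1/12 · (243.000 − 27.0000) = 18.0000.
After k=1: 2016.00.
Order-2 term: −1/720 · (6.00000 − 6.00000) = 0.00000.
After k=2: 2016.00.
Order-3 term: 1/30240 · (0.00000 − 0.00000) = 0.00000.
After k=3: 2016.00.
Order-4 term: −1/1209600 · (0.00000 − 0.00000) = 0.00000.

S_4 ≈ 2016.00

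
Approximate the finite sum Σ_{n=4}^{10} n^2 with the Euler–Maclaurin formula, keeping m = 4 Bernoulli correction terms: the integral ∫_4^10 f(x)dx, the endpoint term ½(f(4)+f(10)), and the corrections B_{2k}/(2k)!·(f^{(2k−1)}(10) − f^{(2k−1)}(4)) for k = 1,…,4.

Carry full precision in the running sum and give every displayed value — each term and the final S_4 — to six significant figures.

The integral term ∫_4^10 x^2 dx = 312.000.
½[f(4) + f(10)] = ½[16.0000 + 100.000] = 58.0000.
So far: 370.000.
k=1: B_{2}/(2)! × [f^{(1)}(10) − f^{(1)}(4)] = 1/12 × (20.0000 − 8.00000) = 1.00000.
Partial sum through k=1: 371.000.
k=2: B_{4}/(4)! × [f^{(3)}(10) − f^{(3)}(4)] = −1/720 × (0.00000 − 0.00000) = 0.00000.
Partial sum through k=2: 371.000.
k=3: B_{6}/(6)! × [f^{(5)}(10) − f^{(5)}(4)] = 1/30240 × (0.00000 − 0.00000) = 0.00000.
Partial sum through k=3: 371.000.
k=4: B_{8}/(8)! × [f^{(7)}(10) − f^{(7)}(4)] = −1/1209600 × (0.00000 − 0.00000) = 0.00000.

S_4 ≈ 371.000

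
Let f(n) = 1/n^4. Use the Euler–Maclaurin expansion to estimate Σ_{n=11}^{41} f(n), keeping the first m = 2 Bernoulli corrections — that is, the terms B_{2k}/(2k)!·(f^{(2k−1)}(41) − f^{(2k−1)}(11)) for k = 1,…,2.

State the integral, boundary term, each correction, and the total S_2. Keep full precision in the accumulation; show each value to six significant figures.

∫_11^41 1/x^4 dx evaluates to 0.000245602.
Boundary: ½(f(11) + f(41)) = ½(6.83013e-05 + 3.53887e-07) = 3.43276e-05.
Integral + boundary = 0.000279929.
k=1: B_{2}/(2)! × [f^{(1)}(41) − f^{(1)}(11)] = 1/12 × (-3.45256e-08 − (-2.48369e-05)) = 2.06686e-06.
After k=1: 0.000281996.
k=2: B_{4}/(4)! × [f^{(3)}(41) − f^{(3)}(11)] = −1/720 × (-6.16161e-10 − (-6.15790e-06)) = -8.55178e-09.

S_2 ≈ 0.000281988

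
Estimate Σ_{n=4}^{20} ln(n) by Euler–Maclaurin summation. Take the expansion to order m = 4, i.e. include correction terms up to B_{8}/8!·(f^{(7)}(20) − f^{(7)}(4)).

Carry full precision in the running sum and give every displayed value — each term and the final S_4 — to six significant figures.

Integral: ∫_4^20 ln(x) dx = 38.3695.
Endpoint term: (f(4) + f(20))/2 = (1.38629 + 2.99573)/2 = 2.19101.
Integral + boundary = 40.5605.
k=1: B_{2}/(2)! × [f^{(1)}(20) − f^{(1)}(4)] = 1/12 × (0.0500000 − 0.250000) = -0.0166667.
Running total after k=1: 40.5438.
k=2: B_{4}/(4)! × [f^{(3)}(20) − f^{(3)}(4)] = −1/720 × (0.000250000 − 0.0312500) = 4.30556e-05.
Running total after k=2: 40.5439.
k=3: B_{6}/(6)! × [f^{(5)}(20) − f^{(5)}(4)] = 1/30240 × (7.50000e-06 − 0.0234375) = -7.74802e-07.
Running total after k=3: 40.5439.
k=4: B_{8}/(8)! × [f^{(7)}(20) − f^{(7)}(4)] = −1/1209600 × (5.62500e-07 − 0.0439453) = 3.63300e-08.

S_4 ≈ 40.5439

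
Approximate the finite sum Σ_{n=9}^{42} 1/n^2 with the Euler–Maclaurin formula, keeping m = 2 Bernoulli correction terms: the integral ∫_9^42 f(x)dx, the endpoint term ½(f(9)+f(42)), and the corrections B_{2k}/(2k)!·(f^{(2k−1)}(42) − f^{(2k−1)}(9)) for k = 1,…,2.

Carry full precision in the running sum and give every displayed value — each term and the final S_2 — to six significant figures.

∫_9^42 1/x^2 dx evaluates to 0.0873016.
Boundary: ½(f(9) + f(42)) = ½(0.0123457 + 0.000566893) = 0.00645629.
Integral + boundary = 0.0937579.
k=1: B_{2}/(2)! × [f^{(1)}(42) − f^{(1)}(9)] = 1/12 × (-2.69949e-05 − (-0.00274348)) = 0.000226374.
After k=1: 0.0939842.
k=2: B_{4}/(4)! × [f^{(3)}(42) − f^{(3)}(9)] = −1/720 × (-1.83639e-07 − (-0.000406442)) = -5.64248e-07.

S_2 ≈ 0.0939837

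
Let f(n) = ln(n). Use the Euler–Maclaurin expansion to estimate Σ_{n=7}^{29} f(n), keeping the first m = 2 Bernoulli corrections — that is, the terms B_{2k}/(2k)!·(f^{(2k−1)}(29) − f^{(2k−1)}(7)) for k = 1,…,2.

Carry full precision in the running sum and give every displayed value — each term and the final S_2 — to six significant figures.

S_2 ≈ 64.6778

Integral: ∫_7^29 ln(x) dx = 62.0302.
Boundary: ½(f(7) + f(29)) = ½(1.94591 + 3.36730) = 2.65660.
Integral + boundary = 64.6868.
k=1: B_{2}/(2)! × [f^{(1)}(29) − f^{(1)}(7)] = 1/12 × (0.0344828 − 0.142857) = -0.00903120.
After k=1: 64.6778.
k=2: B_{4}/(4)! × [f^{(3)}(29) − f^{(3)}(7)] = −1/720 × (8.20042e-05 − 0.00583090) = 7.98458e-06.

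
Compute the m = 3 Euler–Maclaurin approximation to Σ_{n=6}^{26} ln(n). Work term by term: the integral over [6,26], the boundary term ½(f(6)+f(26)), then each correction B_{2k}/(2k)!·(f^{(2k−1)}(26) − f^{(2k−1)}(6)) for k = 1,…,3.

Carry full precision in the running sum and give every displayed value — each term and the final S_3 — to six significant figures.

Integral: ∫_6^26 ln(x) dx = 53.9600.
Endpoint term: (f(6) + f(26))/2 = (1.79176 + 3.25810)/2 = 2.52493.
Running total after boundary: 56.4849.
Correction k=1: B_{2}/2! · (f^{(1)}(26) − f^{(1)}(6)) = 1/12 · (0.0384615 − 0.166667) = -0.0106838.
Running total after k=1: 56.4742.
Correction k=2: B_{4}/4! · (f^{(3)}(26) − f^{(3)}(6)) = −1/720 · (0.000113792 − 0.00925926) = 1.27020e-05.
Running total after k=2: 56.4742.
Correction k=3: B_{6}/6! · (f^{(5)}(26) − f^{(5)}(6)) = 1/30240 · (2.01997e-06 − 0.00308642) = -1.01997e-07.

S_3 ≈ 56.4742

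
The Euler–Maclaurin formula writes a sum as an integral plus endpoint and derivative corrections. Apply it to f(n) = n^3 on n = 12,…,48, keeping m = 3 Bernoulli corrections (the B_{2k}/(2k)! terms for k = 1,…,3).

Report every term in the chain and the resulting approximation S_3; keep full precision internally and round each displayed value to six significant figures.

S_3 ≈ 1.37862e+06

The integral term ∫_12^48 x^3 dx = 1.32192e+06.
Boundary: ½(f(12) + f(48)) = ½(1728.00 + 110592) = 56160.0.
Integral + boundary = 1.37808e+06.
Order-1 term: 1/12 · (6912.00 − 432.000) = 540.000.
Running total after k=1: 1.37862e+06.
Order-2 term: −1/720 · (6.00000 − 6.00000) = 0.00000.
Running total after k=2: 1.37862e+06.
Order-3 term: 1/30240 · (0.00000 − 0.00000) = 0.00000.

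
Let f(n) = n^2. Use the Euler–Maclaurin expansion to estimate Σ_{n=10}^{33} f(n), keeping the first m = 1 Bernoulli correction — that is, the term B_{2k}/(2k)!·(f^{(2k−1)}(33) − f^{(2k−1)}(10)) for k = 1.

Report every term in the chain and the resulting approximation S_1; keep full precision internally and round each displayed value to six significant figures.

S_1 ≈ 12244.0

∫_10^33 x^2 dx evaluates to 11645.7.
Boundary: ½(f(10) + f(33)) = ½(100.000 + 1089.00) = 594.500.
Running total after boundary: 12240.2.
Correction k=1: B_{2}/2! · (f^{(1)}(33) − f^{(1)}(10)) = 1/12 · (66.0000 − 20.0000) = 3.83333.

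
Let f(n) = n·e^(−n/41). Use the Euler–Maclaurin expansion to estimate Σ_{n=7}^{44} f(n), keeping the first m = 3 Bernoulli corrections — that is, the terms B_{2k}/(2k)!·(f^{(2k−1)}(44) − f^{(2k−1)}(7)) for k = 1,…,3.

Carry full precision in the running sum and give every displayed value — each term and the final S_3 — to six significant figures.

∫_7^44 x·e^(−x/41) dx evaluates to 467.517.
½[f(7) + f(44)] = ½[5.90133 + 15.0446] = 10.4730.
So far: 477.990.
Order-1 term: 1/12 · (-0.0250187 − 0.699113) = -0.0603443.
Running total after k=1: 477.930.
Order-2 term: −1/720 · (0.000391925 − 0.00141892) = 1.42638e-06.
Running total after k=2: 477.930.
Order-3 term: 1/30240 · (4.75154e-07 − 1.44078e-06) = -3.19321e-11.

S_3 ≈ 477.930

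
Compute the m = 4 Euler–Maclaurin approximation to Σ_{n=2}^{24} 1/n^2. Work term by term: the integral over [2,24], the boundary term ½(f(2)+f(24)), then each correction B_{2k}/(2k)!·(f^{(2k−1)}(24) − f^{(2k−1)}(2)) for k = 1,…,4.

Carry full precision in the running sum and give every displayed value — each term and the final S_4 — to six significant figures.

S_4 ≈ 0.604102

The integral term ∫_2^24 1/x^2 dx = 0.458333.
Boundary: ½(f(2) + f(24)) = ½(0.250000 + 0.00173611) = 0.125868.
Integral + boundary = 0.584201.
Order-1 term: 1/12 · (-0.000144676 − (-0.250000)) = 0.0208213.
Running total after k=1: 0.605023.
Order-2 term: −1/720 · (-3.01408e-06 − (-0.750000)) = -0.00104166.
Running total after k=2: 0.603981.
Order-3 term: 1/30240 · (-1.56983e-07 − (-5.62500)) = 0.000186012.
Running total after k=3: 0.604167.
Order-4 term: −1/1209600 · (-1.52623e-08 − (-78.7500)) = -6.51042e-05.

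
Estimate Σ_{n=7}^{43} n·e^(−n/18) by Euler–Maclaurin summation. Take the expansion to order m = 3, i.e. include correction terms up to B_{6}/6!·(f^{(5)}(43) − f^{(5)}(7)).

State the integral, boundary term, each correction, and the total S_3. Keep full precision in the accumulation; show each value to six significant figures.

S_3 ≈ 208.593

The integral term ∫_7^43 x·e^(−x/18) dx = 204.293.
Boundary: ½(f(7) + f(43)) = ½(4.74467 + 3.94446) = 4.34456.
Running total after boundary: 208.638.
k=1: B_{2}/(2)! × [f^{(1)}(43) − f^{(1)}(7)] = 1/12 × (-0.127405 − 0.414217) = -0.0451352.
After k=1: 208.592.
k=2: B_{4}/(4)! × [f^{(3)}(43) − f^{(3)}(7)] = −1/720 × (0.000173019 − 0.00546246) = 7.34644e-06.
After k=2: 208.593.
k=3: B_{6}/(6)! × [f^{(5)}(43) − f^{(5)}(7)] = 1/30240 × (2.28168e-06 − 2.97730e-05) = -9.09106e-10.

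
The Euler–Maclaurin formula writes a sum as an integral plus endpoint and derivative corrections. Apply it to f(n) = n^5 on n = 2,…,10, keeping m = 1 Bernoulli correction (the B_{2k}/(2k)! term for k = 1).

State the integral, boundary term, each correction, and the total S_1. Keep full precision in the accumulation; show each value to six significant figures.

S_1 ≈ 220832

∫_2^10 x^5 dx evaluates to 166656.
½[f(2) + f(10)] = ½[32.0000 + 100000] = 50016.0.
So far: 216672.
k=1: B_{2}/(2)! × [f^{(1)}(10) − f^{(1)}(2)] = 1/12 × (50000.0 − 80.0000) = 4160.00.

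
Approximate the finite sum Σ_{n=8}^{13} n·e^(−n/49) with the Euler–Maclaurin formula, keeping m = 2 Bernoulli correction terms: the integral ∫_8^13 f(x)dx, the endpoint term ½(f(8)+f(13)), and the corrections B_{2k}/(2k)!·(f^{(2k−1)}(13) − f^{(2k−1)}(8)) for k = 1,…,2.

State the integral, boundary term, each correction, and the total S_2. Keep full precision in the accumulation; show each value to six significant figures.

S_2 ≈ 50.5910

The integral term ∫_8^13 x·e^(−x/49) dx = 42.2204.
½[f(8) + f(13)] = ½[6.79493 + 9.97062] = 8.38278.
So far: 50.6032.
Correction k=1: B_{2}/2! · (f^{(1)}(13) − f^{(1)}(8)) = 1/12 · (0.563489 − 0.710694) = -0.0122671.
Partial sum through k=1: 50.5910.
Correction k=2: B_{4}/4! · (f^{(3)}(13) − f^{(3)}(8)) = −1/720 · (0.000873566 − 0.00100351) = 1.80477e-07.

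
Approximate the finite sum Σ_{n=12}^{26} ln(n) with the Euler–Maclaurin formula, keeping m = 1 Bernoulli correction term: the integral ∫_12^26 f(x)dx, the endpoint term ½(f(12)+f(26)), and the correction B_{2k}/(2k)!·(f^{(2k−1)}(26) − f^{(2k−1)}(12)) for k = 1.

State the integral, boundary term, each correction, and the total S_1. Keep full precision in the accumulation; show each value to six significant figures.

S_1 ≈ 43.7594

Integral: ∫_12^26 ln(x) dx = 40.8916.
Endpoint term: (f(12) + f(26))/2 = (2.48491 + 3.25810)/2 = 2.87150.
So far: 43.7631.
k=1: B_{2}/(2)! × [f^{(1)}(26) − f^{(1)}(12)] = 1/12 × (0.0384615 − 0.0833333) = -0.00373932.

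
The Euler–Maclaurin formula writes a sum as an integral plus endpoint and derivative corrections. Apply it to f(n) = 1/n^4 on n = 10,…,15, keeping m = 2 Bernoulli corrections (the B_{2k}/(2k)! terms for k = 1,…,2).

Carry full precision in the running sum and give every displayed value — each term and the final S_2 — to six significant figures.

The integral term ∫_10^15 1/x^4 dx = 0.000234568.
½[f(10) + f(15)] = ½[0.000100000 + 1.97531e-05] = 5.98765e-05.
Integral + boundary = 0.000294444.
Correction k=1: B_{2}/2! · (f^{(1)}(15) − f^{(1)}(10)) = 1/12 · (-5.26749e-06 − (-4.00000e-05)) = 2.89438e-06.
Partial sum through k=1: 0.000297339.
Correction k=2: B_{4}/4! · (f^{(3)}(15) − f^{(3)}(10)) = −1/720 · (-7.02332e-07 − (-1.20000e-05)) = -1.56912e-08.

S_2 ≈ 0.000297323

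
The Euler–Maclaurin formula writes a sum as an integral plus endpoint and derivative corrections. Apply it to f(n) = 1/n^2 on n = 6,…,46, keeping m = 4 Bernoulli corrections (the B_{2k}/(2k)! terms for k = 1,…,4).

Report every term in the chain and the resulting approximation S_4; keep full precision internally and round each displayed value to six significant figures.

S_4 ≈ 0.159818

Integral: ∫_6^46 1/x^2 dx = 0.144928.
Boundary: ½(f(6) + f(46)) = ½(0.0277778 + 0.000472590) = 0.0141252.
So far: 0.159053.
k=1: B_{2}/(2)! × [f^{(1)}(46) − f^{(1)}(6)] = 1/12 × (-2.05474e-05 − (-0.00925926)) = 0.000769893.
Partial sum through k=1: 0.159823.
k=2: B_{4}/(4)! × [f^{(3)}(46) − f^{(3)}(6)] = −1/720 × (-1.16526e-07 − (-0.00308642)) = -4.28653e-06.
Partial sum through k=2: 0.159818.
k=3: B_{6}/(6)! × [f^{(5)}(46) − f^{(5)}(6)] = 1/30240 × (-1.65207e-09 − (-0.00257202)) = 8.50534e-08.
Partial sum through k=3: 0.159818.
k=4: B_{8}/(8)! × [f^{(7)}(46) − f^{(7)}(6)] = −1/1209600 × (-4.37220e-11 − (-0.00400091)) = -3.30763e-09.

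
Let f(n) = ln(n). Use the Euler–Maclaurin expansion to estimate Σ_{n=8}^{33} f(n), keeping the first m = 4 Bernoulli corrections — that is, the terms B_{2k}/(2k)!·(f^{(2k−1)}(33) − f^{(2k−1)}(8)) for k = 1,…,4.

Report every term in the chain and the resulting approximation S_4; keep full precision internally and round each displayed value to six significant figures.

S_4 ≈ 76.5293

Integral: ∫_8^33 ln(x) dx = 73.7492.
Endpoint term: (f(8) + f(33))/2 = (2.07944 + 3.49651)/2 = 2.78797.
So far: 76.5372.
Correction k=1: B_{2}/2! · (f^{(1)}(33) − f^{(1)}(8)) = 1/12 · (0.0303030 − 0.125000) = -0.00789141.
Partial sum through k=1: 76.5293.
Correction k=2: B_{4}/4! · (f^{(3)}(33) − f^{(3)}(8)) = −1/720 · (5.56529e-05 − 0.00390625) = 5.34805e-06.
Partial sum through k=2: 76.5293.
Correction k=3: B_{6}/6! · (f^{(5)}(33) − f^{(5)}(8)) = 1/30240 · (6.13256e-07 − 0.000732422) = -2.42000e-08.
Partial sum through k=3: 76.5293.
Correction k=4: B_{8}/8! · (f^{(7)}(33) − f^{(7)}(8)) = −1/1209600 · (1.68941e-08 − 0.000343323) = 2.83818e-10.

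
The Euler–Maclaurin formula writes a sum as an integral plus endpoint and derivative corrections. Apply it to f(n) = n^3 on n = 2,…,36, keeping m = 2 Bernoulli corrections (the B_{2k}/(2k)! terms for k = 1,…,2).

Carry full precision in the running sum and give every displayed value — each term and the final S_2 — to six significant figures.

S_2 ≈ 443555

∫_2^36 x^3 dx evaluates to 419900.
Endpoint term: (f(2) + f(36))/2 = (8.00000 + 46656.0)/2 = 23332.0.
Integral + boundary = 443232.
k=1: B_{2}/(2)! × [f^{(1)}(36) − f^{(1)}(2)] = 1/12 × (3888.00 − 12.0000) = 323.000.
Partial sum through k=1: 443555.
k=2: B_{4}/(4)! × [f^{(3)}(36) − f^{(3)}(2)] = −1/720 × (6.00000 − 6.00000) = 0.00000.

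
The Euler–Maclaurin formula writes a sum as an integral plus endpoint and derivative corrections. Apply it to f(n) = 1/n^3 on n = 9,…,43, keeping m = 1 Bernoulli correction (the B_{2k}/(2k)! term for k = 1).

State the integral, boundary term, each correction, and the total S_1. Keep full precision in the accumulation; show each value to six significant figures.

The integral term ∫_9^43 1/x^3 dx = 0.00590242.
Boundary: ½(f(9) + f(43)) = ½(0.00137174 + 1.25775e-05) = 0.000692160.
Running total after boundary: 0.00659458.
Correction k=1: B_{2}/2! · (f^{(1)}(43) − f^{(1)}(9)) = 1/12 · (-8.77501e-07 − (-0.000457247)) = 3.80308e-05.

S_1 ≈ 0.00663261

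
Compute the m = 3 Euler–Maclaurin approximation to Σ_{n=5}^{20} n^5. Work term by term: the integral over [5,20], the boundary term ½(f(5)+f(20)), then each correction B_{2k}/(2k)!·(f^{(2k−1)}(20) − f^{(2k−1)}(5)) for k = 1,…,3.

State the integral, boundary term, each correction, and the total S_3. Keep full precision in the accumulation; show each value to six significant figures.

The integral term ∫_5^20 x^5 dx = 1.06641e+07.
Endpoint term: (f(5) + f(20))/2 = (3125.00 + 3.20000e+06)/2 = 1.60156e+06.
So far: 1.22656e+07.
k=1: B_{2}/(2)! × [f^{(1)}(20) − f^{(1)}(5)] = 1/12 × (800000 − 3125.00) = 66406.2.
After k=1: 1.23320e+07.
k=2: B_{4}/(4)! × [f^{(3)}(20) − f^{(3)}(5)] = −1/720 × (24000.0 − 1500.00) = -31.2500.
After k=2: 1.23320e+07.
k=3: B_{6}/(6)! × [f^{(5)}(20) − f^{(5)}(5)] = 1/30240 × (120.000 − 120.000) = 0.00000.

S_3 ≈ 1.23320e+07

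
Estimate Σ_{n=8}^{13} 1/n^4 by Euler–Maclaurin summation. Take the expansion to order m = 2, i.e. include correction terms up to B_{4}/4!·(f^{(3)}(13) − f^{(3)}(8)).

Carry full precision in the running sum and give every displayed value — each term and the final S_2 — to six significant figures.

S_2 ≈ 0.000648094

The integral term ∫_8^13 1/x^4 dx = 0.000499320.
½[f(8) + f(13)] = ½[0.000244141 + 3.50128e-05] = 0.000139577.
So far: 0.000638896.
k=1: B_{2}/(2)! × [f^{(1)}(13) − f^{(1)}(8)] = 1/12 × (-1.07732e-05 − (-0.000122070)) = 9.27476e-06.
Running total after k=1: 0.000648171.
k=2: B_{4}/(4)! × [f^{(3)}(13) − f^{(3)}(8)] = −1/720 × (-1.91240e-06 − (-5.72205e-05)) = -7.68168e-08.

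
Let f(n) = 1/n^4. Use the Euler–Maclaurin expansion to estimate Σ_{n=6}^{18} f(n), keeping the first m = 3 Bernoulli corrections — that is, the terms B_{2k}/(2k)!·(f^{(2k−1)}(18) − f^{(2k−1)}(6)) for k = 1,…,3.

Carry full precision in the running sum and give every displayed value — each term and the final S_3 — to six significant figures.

∫_6^18 1/x^4 dx evaluates to 0.00148605.
Boundary: ½(f(6) + f(18)) = ½(0.000771605 + 9.52599e-06) = 0.000390565.
Integral + boundary = 0.00187662.
Order-1 term: 1/12 · (-2.11689e-06 − (-0.000514403)) = 4.26905e-05.
Running total after k=1: 0.00191931.
Order-2 term: −1/720 · (-1.96008e-07 − (-0.000428669)) = -5.95102e-07.
Running total after k=2: 0.00191871.
Order-3 term: 1/30240 · (-3.38779e-08 − (-0.000666819)) = 2.20498e-08.

S_3 ≈ 0.00191874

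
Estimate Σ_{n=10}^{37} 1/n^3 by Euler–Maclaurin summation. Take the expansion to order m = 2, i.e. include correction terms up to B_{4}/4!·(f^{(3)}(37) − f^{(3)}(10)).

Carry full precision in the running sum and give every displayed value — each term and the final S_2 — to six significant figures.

S_2 ≈ 0.00516942

The integral term ∫_10^37 1/x^3 dx = 0.00463477.
Endpoint term: (f(10) + f(37))/2 = (0.00100000 + 1.97422e-05)/2 = 0.000509871.
Running total after boundary: 0.00514464.
k=1: B_{2}/(2)! × [f^{(1)}(37) − f^{(1)}(10)] = 1/12 × (-1.60072e-06 − (-0.000300000)) = 2.48666e-05.
After k=1: 0.00516951.
k=2: B_{4}/(4)! × [f^{(3)}(37) − f^{(3)}(10)] = −1/720 × (-2.33852e-08 − (-6.00000e-05)) = -8.33009e-08.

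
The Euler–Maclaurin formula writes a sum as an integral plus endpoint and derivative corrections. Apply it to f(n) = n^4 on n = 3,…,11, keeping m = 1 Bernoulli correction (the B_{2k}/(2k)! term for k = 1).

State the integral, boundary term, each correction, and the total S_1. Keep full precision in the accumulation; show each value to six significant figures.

S_1 ≈ 39957.3

∫_3^11 x^4 dx evaluates to 32161.6.
Endpoint term: (f(3) + f(11))/2 = (81.0000 + 14641.0)/2 = 7361.00.
Integral + boundary = 39522.6.
Order-1 term: 1/12 · (5324.00 − 108.000) = 434.667.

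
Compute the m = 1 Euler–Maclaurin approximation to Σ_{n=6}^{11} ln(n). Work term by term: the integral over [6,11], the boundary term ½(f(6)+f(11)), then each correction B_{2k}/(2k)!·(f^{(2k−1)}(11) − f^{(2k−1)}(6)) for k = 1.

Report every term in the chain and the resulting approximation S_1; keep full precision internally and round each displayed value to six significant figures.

∫_6^11 ln(x) dx evaluates to 10.6263.
Endpoint term: (f(6) + f(11))/2 = (1.79176 + 2.39790)/2 = 2.09483.
Running total after boundary: 12.7211.
Order-1 term: 1/12 · (0.0909091 − 0.166667) = -0.00631313.

S_1 ≈ 12.7148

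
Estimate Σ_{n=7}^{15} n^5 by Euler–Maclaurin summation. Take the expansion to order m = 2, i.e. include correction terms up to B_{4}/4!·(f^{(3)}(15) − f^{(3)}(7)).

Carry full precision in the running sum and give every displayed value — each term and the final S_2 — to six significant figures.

S_2 ≈ 2.28700e+06

∫_7^15 x^5 dx evaluates to 1.87883e+06.
Boundary: ½(f(7) + f(15)) = ½(16807.0 + 759375) = 388091.
Running total after boundary: 2.26692e+06.
Order-1 term: 1/12 · (253125 − 12005.0) = 20093.3.
Partial sum through k=1: 2.28701e+06.
Order-2 term: −1/720 · (13500.0 − 2940.00) = -14.6667.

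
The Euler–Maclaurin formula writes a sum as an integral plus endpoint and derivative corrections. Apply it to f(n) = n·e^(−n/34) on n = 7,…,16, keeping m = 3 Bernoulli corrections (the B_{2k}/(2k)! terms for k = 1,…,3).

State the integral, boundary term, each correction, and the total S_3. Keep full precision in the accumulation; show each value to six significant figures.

Integral: ∫_7^16 x·e^(−x/34) dx = 72.7377.
½[f(7) + f(16)] = ½[5.69750 + 9.99416] = 7.84583.
Running total after boundary: 80.5836.
Order-1 term: 1/12 · (0.330689 − 0.646355) = -0.0263055.
After k=1: 80.5573.
Order-2 term: −1/720 · (0.00136675 − 0.00196731) = 8.34120e-07.
After k=2: 80.5573.
Order-3 term: 1/30240 · (2.11715e-06 − 2.91998e-06) = -2.65484e-11.

S_3 ≈ 80.5573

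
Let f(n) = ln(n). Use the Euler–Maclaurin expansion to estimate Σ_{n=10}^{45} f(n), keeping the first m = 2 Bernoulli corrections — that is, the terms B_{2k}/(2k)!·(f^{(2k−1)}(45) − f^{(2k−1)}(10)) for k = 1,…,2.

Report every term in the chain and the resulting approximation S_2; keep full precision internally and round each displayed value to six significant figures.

S_2 ≈ 116.322

∫_10^45 ln(x) dx evaluates to 113.274.
Boundary: ½(f(10) + f(45)) = ½(2.30259 + 3.80666) = 3.05462.
So far: 116.329.
k=1: B_{2}/(2)! × [f^{(1)}(45) − f^{(1)}(10)] = 1/12 × (0.0222222 − 0.100000) = -0.00648148.
After k=1: 116.322.
k=2: B_{4}/(4)! × [f^{(3)}(45) − f^{(3)}(10)] = −1/720 × (2.19479e-05 − 0.00200000) = 2.74729e-06.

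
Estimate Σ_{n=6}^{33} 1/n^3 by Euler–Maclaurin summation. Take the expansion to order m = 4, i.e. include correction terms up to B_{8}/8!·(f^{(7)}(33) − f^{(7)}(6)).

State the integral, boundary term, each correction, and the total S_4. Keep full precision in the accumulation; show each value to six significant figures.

Integral: ∫_6^33 1/x^3 dx = 0.0134298.
Boundary: ½(f(6) + f(33)) = ½(0.00462963 + 2.78265e-05) = 0.00232873.
Integral + boundary = 0.0157585.
Order-1 term: 1/12 · (-2.52968e-06 − (-0.00231481)) = 0.000192690.
Running total after k=1: 0.0159512.
Order-2 term: −1/720 · (-4.64588e-08 − (-0.00128601)) = -1.78606e-06.
Running total after k=2: 0.0159494.
Order-3 term: 1/30240 · (-1.79180e-09 − (-0.00150034)) = 4.96145e-08.
Running total after k=3: 0.0159494.
Order-4 term: −1/1209600 · (-1.18466e-10 − (-0.00300069)) = -2.48073e-09.

S_4 ≈ 0.0159494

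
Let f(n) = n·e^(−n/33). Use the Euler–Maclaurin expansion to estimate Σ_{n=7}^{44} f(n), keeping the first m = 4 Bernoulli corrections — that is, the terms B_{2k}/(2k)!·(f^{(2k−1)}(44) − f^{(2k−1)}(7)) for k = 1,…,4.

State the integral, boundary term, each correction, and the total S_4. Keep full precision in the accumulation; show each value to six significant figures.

S_4 ≈ 406.473

Integral: ∫_7^44 x·e^(−x/33) dx = 397.904.
Endpoint term: (f(7) + f(44))/2 = (5.66207 + 11.5983)/2 = 8.63017.
Integral + boundary = 406.534.
Order-1 term: 1/12 · (-0.0878657 − 0.637289) = -0.0604295.
Running total after k=1: 406.473.
Order-2 term: −1/720 · (0.000403424 − 0.00207073) = 2.31570e-06.
Running total after k=2: 406.473.
Order-3 term: 1/30240 · (8.14998e-07 − 3.26561e-06) = -8.10388e-11.
Running total after k=3: 406.473.
Order-4 term: −1/1209600 · (1.15660e-09 − 4.25135e-09) = 2.55849e-15.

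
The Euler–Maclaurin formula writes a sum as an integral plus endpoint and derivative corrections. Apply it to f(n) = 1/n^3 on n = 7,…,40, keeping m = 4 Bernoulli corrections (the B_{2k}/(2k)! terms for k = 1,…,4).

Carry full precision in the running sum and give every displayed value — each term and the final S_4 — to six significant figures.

S_4 ≈ 0.0114605

Integral: ∫_7^40 1/x^3 dx = 0.00989158.
Boundary: ½(f(7) + f(40)) = ½(0.00291545 + 1.56250e-05) = 0.00146554.
Running total after boundary: 0.0113571.
Order-1 term: 1/12 · (-1.17187e-06 − (-0.00124948)) = 0.000104026.
Running total after k=1: 0.0114611.
Order-2 term: −1/720 · (-1.46484e-08 − (-0.000509992)) = -7.08301e-07.
Running total after k=2: 0.0114604.
Order-3 term: 1/30240 · (-3.84521e-10 − (-0.000437136)) = 1.44555e-08.
Running total after k=3: 0.0114605.
Order-4 term: −1/1209600 · (-1.73035e-11 − (-0.000642322)) = -5.31020e-10.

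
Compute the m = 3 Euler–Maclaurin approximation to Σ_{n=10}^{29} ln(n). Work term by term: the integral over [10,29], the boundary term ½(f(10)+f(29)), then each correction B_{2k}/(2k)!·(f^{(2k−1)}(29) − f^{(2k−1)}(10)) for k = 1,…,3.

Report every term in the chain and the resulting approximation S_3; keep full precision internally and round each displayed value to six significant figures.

S_3 ≈ 58.4552

Integral: ∫_10^29 ln(x) dx = 55.6257.
Boundary: ½(f(10) + f(29)) = ½(2.30259 + 3.36730) = 2.83494.
So far: 58.4607.
k=1: B_{2}/(2)! × [f^{(1)}(29) − f^{(1)}(10)] = 1/12 × (0.0344828 − 0.100000) = -0.00545977.
Running total after k=1: 58.4552.
k=2: B_{4}/(4)! × [f^{(3)}(29) − f^{(3)}(10)] = −1/720 × (8.20042e-05 − 0.00200000) = 2.66388e-06.
Running total after k=2: 58.4552.
k=3: B_{6}/(6)! × [f^{(5)}(29) − f^{(5)}(10)] = 1/30240 × (1.17010e-06 − 0.000240000) = -7.89781e-09.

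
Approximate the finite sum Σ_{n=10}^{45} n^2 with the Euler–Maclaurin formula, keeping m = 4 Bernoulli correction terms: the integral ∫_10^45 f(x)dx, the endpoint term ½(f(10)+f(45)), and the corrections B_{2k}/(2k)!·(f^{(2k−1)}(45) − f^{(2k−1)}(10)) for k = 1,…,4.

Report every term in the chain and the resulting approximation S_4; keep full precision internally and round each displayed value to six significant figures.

S_4 ≈ 31110.0

The integral term ∫_10^45 x^2 dx = 30041.7.
Endpoint term: (f(10) + f(45))/2 = (100.000 + 2025.00)/2 = 1062.50.
Running total after boundary: 31104.2.
k=1: B_{2}/(2)! × [f^{(1)}(45) − f^{(1)}(10)] = 1/12 × (90.0000 − 20.0000) = 5.83333.
Running total after k=1: 31110.0.
k=2: B_{4}/(4)! × [f^{(3)}(45) − f^{(3)}(10)] = −1/720 × (0.00000 − 0.00000) = 0.00000.
Running total after k=2: 31110.0.
k=3: B_{6}/(6)! × [f^{(5)}(45) − f^{(5)}(10)] = 1/30240 × (0.00000 − 0.00000) = 0.00000.
Running total after k=3: 31110.0.
k=4: B_{8}/(8)! × [f^{(7)}(45) − f^{(7)}(10)] = −1/1209600 × (0.00000 − 0.00000) = 0.00000.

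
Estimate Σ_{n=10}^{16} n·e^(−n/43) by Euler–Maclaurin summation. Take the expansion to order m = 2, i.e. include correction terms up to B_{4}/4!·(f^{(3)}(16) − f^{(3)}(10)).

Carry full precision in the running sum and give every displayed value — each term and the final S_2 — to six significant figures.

∫_10^16 x·e^(−x/43) dx evaluates to 57.3868.
Boundary: ½(f(10) + f(16)) = ½(7.92504 + 11.0286) = 9.47684.
Running total after boundary: 66.8637.
Correction k=1: B_{2}/2! · (f^{(1)}(16) − f^{(1)}(10)) = 1/12 · (0.432810 − 0.608200) = -0.0146159.
After k=1: 66.8491.
Correction k=2: B_{4}/4! · (f^{(3)}(16) − f^{(3)}(10)) = −1/720 · (0.000979659 − 0.00118616) = 2.86805e-07.

S_2 ≈ 66.8491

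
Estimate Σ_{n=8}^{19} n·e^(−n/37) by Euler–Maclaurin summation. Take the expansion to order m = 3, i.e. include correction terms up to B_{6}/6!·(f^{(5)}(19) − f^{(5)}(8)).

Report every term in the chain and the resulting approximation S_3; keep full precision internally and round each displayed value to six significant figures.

Integral: ∫_8^19 x·e^(−x/37) dx = 101.396.
Boundary: ½(f(8) + f(19)) = ½(6.44449 + 11.3694) = 8.90694.
Integral + boundary = 110.303.
Correction k=1: B_{2}/2! · (f^{(1)}(19) − f^{(1)}(8)) = 1/12 · (0.291108 − 0.631386) = -0.0283564.
Running total after k=1: 110.275.
Correction k=2: B_{4}/4! · (f^{(3)}(19) − f^{(3)}(8)) = −1/720 · (0.00108684 − 0.00163806) = 7.65584e-07.
Running total after k=2: 110.275.
Correction k=3: B_{6}/6! · (f^{(5)}(19) − f^{(5)}(8)) = 1/30240 · (1.43246e-06 − 2.05619e-06) = -2.06259e-11.

S_3 ≈ 110.275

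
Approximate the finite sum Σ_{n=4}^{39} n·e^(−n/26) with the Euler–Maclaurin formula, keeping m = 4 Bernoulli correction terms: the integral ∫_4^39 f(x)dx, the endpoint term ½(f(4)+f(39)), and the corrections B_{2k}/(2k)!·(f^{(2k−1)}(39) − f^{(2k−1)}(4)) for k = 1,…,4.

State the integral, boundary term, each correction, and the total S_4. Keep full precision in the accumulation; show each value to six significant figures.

∫_4^39 x·e^(−x/26) dx evaluates to 291.685.
Endpoint term: (f(4) + f(39))/2 = (3.42962 + 8.70208)/2 = 6.06585.
Integral + boundary = 297.751.
Correction k=1: B_{2}/2! · (f^{(1)}(39) − f^{(1)}(4)) = 1/12 · (-0.111565 − 0.725496) = -0.0697551.
After k=1: 297.681.
Correction k=2: B_{4}/4! · (f^{(3)}(39) − f^{(3)}(4)) = −1/720 · (0.000495111 − 0.00360992) = 4.32612e-06.
After k=2: 297.681.
Correction k=3: B_{6}/6! · (f^{(5)}(39) − f^{(5)}(4)) = 1/30240 · (1.70896e-06 − 9.09262e-06) = -2.44169e-10.
After k=3: 297.681.
Correction k=4: B_{8}/8! · (f^{(7)}(39) − f^{(7)}(4)) = −1/1209600 · (3.97266e-09 − 1.90017e-08) = 1.24248e-14.

S_4 ≈ 297.681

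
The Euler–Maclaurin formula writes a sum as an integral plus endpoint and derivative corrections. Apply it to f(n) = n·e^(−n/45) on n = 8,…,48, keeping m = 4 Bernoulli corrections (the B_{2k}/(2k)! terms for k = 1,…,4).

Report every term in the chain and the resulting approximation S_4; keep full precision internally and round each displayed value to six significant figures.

∫_8^48 x·e^(−x/45) dx evaluates to 556.268.
Endpoint term: (f(8) + f(48))/2 = (6.69703 + 16.5194)/2 = 11.6082.
So far: 567.876.
Order-1 term: 1/12 · (-0.0229436 − 0.688306) = -0.0592708.
After k=1: 567.817.
Order-2 term: −1/720 · (0.000328575 − 0.00116670) = 1.16406e-06.
After k=2: 567.817.
Order-3 term: 1/30240 · (3.30113e-07 − 9.84440e-07) = -2.16378e-11.
After k=3: 567.817.
Order-4 term: −1/1209600 · (2.45910e-10 − 6.87769e-10) = 3.65294e-16.

S_4 ≈ 567.817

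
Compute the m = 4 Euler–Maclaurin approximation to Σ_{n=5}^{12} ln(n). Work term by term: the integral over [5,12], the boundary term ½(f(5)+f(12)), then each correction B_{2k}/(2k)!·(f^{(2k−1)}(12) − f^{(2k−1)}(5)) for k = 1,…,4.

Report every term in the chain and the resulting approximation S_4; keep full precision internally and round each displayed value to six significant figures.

S_4 ≈ 16.8092

Integral: ∫_5^12 ln(x) dx = 14.7717.
½[f(5) + f(12)] = ½[1.60944 + 2.48491] = 2.04717.
Integral + boundary = 16.8189.
k=1: B_{2}/(2)! × [f^{(1)}(12) − f^{(1)}(5)] = 1/12 × (0.0833333 − 0.200000) = -0.00972222.
Running total after k=1: 16.8091.
k=2: B_{4}/(4)! × [f^{(3)}(12) − f^{(3)}(5)] = −1/720 × (0.00115741 − 0.0160000) = 2.06147e-05.
Running total after k=2: 16.8092.
k=3: B_{6}/(6)! × [f^{(5)}(12) − f^{(5)}(5)] = 1/30240 × (9.64506e-05 − 0.00768000) = -2.50779e-07.
Running total after k=3: 16.8092.
k=4: B_{8}/(8)! × [f^{(7)}(12) − f^{(7)}(5)] = −1/1209600 × (2.00939e-05 − 0.00921600) = 7.60244e-09.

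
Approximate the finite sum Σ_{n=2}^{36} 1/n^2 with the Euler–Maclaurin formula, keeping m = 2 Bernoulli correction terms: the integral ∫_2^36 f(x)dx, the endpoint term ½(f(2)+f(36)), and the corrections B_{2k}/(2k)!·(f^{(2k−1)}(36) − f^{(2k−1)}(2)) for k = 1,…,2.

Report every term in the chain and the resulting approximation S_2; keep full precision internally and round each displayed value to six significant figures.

∫_2^36 1/x^2 dx evaluates to 0.472222.
Boundary: ½(f(2) + f(36)) = ½(0.250000 + 0.000771605) = 0.125386.
Running total after boundary: 0.597608.
Correction k=1: B_{2}/2! · (f^{(1)}(36) − f^{(1)}(2)) = 1/12 · (-4.28669e-05 − (-0.250000)) = 0.0208298.
After k=1: 0.618438.
Correction k=2: B_{4}/4! · (f^{(3)}(36) − f^{(3)}(2)) = −1/720 · (-3.96916e-07 − (-0.750000)) = -0.00104167.

S_2 ≈ 0.617396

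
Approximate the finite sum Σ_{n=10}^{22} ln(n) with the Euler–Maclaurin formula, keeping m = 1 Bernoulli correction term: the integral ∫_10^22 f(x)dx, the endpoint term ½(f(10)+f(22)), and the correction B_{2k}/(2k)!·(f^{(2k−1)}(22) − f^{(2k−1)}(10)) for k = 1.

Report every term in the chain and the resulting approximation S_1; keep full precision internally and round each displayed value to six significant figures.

S_1 ≈ 35.6694

The integral term ∫_10^22 ln(x) dx = 32.9771.
Endpoint term: (f(10) + f(22))/2 = (2.30259 + 3.09104)/2 = 2.69681.
So far: 35.6739.
k=1: B_{2}/(2)! × [f^{(1)}(22) − f^{(1)}(10)] = 1/12 × (0.0454545 − 0.100000) = -0.00454545.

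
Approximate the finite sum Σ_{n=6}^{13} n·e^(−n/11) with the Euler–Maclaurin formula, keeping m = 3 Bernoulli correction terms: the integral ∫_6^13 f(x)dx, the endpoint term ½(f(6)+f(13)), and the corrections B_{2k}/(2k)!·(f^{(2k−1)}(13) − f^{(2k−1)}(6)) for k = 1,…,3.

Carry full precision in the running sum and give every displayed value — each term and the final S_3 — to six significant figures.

S_3 ≈ 31.1127

∫_6^13 x·e^(−x/11) dx evaluates to 27.4069.
Boundary: ½(f(6) + f(13)) = ½(3.47747 + 3.98737) = 3.73242.
Running total after boundary: 31.1393.
Order-1 term: 1/12 · (-0.0557674 − 0.263445) = -0.0266010.
After k=1: 31.1127.
Order-2 term: −1/720 · (0.00460887 − 0.0117570) = 9.92800e-06.
After k=2: 31.1127.
Order-3 term: 1/30240 · (7.99887e-05 − 0.000176338) = -3.18614e-09.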